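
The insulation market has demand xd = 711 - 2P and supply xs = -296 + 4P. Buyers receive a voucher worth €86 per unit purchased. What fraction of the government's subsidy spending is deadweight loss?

Pre-subsidy: 711 - 2P = -296 + 4P gives P* = 1007/6, x* = 1126/3.
With the rebate, buyers effectively pay Pb = Ps − 86, where Ps is the price sellers receive.
Demand in terms of Ps becomes xd = 711 − 2(Ps − 86) = 883 - 2Ps. Setting this equal to supply: 883 - 2Ps = -296 + 4Ps, so Ps = 196.5.
Buyers pay Pb = 196.5 − 86 = 110.5; x' = -296 + 4·196.5 = 490.
ΔCS = ½(1126/3 + 490)(1007/6 − 110.5) = 223256/9; ΔPS = ½(1126/3 + 490)(196.5 − 1007/6) = 111628/9.
Government spending = 86 × 490 = 42140.
DWL = ½ × 86 × (490 − 1126/3) = 14792/3; fraction = (14792/3) / 42140 = 86/735.

DWL / government spending = 86/735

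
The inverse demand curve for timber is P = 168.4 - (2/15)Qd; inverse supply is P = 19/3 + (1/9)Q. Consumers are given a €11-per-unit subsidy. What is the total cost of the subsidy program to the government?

Pre-subsidy: 168.4 - (2/15)Q = 19/3 + (1/9)Q gives Q* = 663 and P* = 80.
With the rebate, buyers effectively pay Pb = Ps − 11, where Ps is the price sellers receive.
On the curves, Pb = 168.4 - (2/15)Q and Ps = 19/3 + (1/9)Q; the wedge Ps − Pb = 11 gives 19/3 + (1/9)Q − (168.4 - (2/15)Q) = 11, so Q' = 708.
Then Pb = 168.4 − (2/15)·708 = 74 and Ps = 19/3 + (1/9)·708 = 85.
Government outlay = subsidy × quantity = 11 × 708 = 7788.

Government cost = €7788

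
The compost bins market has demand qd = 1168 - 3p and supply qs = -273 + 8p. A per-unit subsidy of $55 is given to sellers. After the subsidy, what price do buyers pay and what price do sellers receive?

Pre-subsidy: 1168 - 3p = -273 + 8p gives p* = 131, q* = 775.
With the subsidy, sellers receive ps = pb + 55 for each unit, where pb is the price buyers pay.
Supply in terms of pb becomes qs = -273 + 8(pb + 55) = 167 + 8pb. Setting this equal to demand: 1168 - 3pb = 167 + 8pb, so pb = 91.
Sellers receive ps = 91 + 55 = 146; q' = 1168 − 3·91 = 895.

Buyers pay $91; sellers receive $146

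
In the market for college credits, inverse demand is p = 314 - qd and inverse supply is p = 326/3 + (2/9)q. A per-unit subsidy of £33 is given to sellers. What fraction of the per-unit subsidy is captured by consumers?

Pre-subsidy: 314 - q = 326/3 + (2/9)q gives q* = 168 and p* = 146.
With the subsidy, sellers receive ps = pb + 33 for each unit, where pb is the price buyers pay.
On the curves, pb = 314 - q and ps = 326/3 + (2/9)q; the wedge ps − pb = 33 gives 326/3 + (2/9)q − (314 - q) = 33, so q' = 195.
Then pb = 314 − 1·195 = 119 and ps = 326/3 + (2/9)·195 = 152.
Buyers' price falls by p* − pb = 146 − 119 = 27; sellers' price rises by ps − p* = 152 − 146 = 6.
So consumers capture 27/33 = 9/11 of each unit of subsidy.

Consumer share = 9/11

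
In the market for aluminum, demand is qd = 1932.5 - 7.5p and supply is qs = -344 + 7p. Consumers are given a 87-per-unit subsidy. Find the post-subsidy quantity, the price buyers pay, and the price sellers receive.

q' = 1070; buyers pay 115; sellers receive 202

Pre-subsidy: 1932.5 - 7.5p = -344 + 7p gives p* = 157, q* = 755.
With the rebate, buyers effectively pay pb = ps − 87, where ps is the price sellers receive.
Demand in terms of ps becomes qd = 1932.5 − 7.5(ps − 87) = 2585 - 7.5ps. Setting this equal to supply: 2585 - 7.5ps = -344 + 7ps, so ps = 202.
Buyers pay pb = 202 − 87 = 115; q' = -344 + 7·202 = 1070.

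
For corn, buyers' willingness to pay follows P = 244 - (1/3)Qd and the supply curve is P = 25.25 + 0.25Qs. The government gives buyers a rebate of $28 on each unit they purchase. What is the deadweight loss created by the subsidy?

Pre-subsidy: 244 - (1/3)Q = 25.25 + 0.25Q gives Q* = 375 and P* = 119.
With the rebate, buyers effectively pay Pb = Ps − 28, where Ps is the price sellers receive.
On the curves, Pb = 244 - (1/3)Q and Ps = 25.25 + 0.25Q; the wedge Ps − Pb = 28 gives 25.25 + 0.25Q − (244 - (1/3)Q) = 28, so Q' = 423.
Then Pb = 244 − (1/3)·423 = 103 and Ps = 25.25 + 0.25·423 = 131.
The subsidy expands output by 423 − 375 = 48 past the efficient level; on those units the gap between marginal cost and willingness to pay runs from 0 up to 28.
DWL = ½ × 28 × 48 = 672.

Deadweight loss = $672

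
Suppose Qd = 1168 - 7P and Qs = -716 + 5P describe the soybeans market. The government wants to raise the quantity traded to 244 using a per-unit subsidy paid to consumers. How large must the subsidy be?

At Q = 244, invert demand for the buyer price: Pb = (1168 − 244)/7 = 132; invert supply for the seller price: Ps = (244 − (-716))/5 = 192.
The subsidy must fill the gap: s = Ps − Pb = 192 − 132 = 60.

Required subsidy s = 60 per unit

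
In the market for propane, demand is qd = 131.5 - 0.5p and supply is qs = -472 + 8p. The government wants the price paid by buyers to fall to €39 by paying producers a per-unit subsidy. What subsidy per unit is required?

Required subsidy s = €34 per unit

At a buyer price of 39, quantity demanded is 131.5 − 0.5·39 = 112.
Sellers supply 112 only when they receive ps with -472 + 8·ps = 112, i.e. ps = 73.
s = ps − pb = 73 − 39 = 34.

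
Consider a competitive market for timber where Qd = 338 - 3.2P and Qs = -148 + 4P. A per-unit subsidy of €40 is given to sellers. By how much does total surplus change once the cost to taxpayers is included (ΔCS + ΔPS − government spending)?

Pre-subsidy: 338 - 3.2P = -148 + 4P gives P* = 67.5, Q* = 122.
With the subsidy, sellers receive Ps = Pb + 40 for each unit, where Pb is the price buyers pay.
Supply in terms of Pb becomes Qs = -148 + 4(Pb + 40) = 12 + 4Pb. Setting this equal to demand: 338 - 3.2Pb = 12 + 4Pb, so Pb = 815/18.
Sellers receive Ps = 815/18 + 40 = 1535/18; Q' = 338 − 3.2·(815/18) = 1738/9.
ΔCS = ½(122 + 1738/9)(67.5 − 815/18) = 283600/81; ΔPS = ½(122 + 1738/9)(1535/18 − 67.5) = 226880/81.
Government spending = 40 × 1738/9 = 69520/9.
Net change = 283600/81 + 226880/81 − 69520/9 = -12800/9. The loss equals the DWL triangle ½·40·640/9.

Net change in total surplus = -12800/9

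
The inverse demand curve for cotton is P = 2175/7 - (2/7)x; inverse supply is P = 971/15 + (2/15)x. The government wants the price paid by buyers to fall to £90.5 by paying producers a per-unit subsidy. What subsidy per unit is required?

At a buyer price of 90.5, quantity demanded is 1087.5 − 3.5·90.5 = 770.75.
Sellers supply 770.75 only when they receive Ps = 971/15 + (2/15)·770.75 = 167.5.
s = Ps − Pb = 167.5 − 90.5 = 77.

Required subsidy s = £77 per unit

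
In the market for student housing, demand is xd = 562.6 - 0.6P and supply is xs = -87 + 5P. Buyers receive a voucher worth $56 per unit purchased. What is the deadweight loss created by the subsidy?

Pre-subsidy: 562.6 - 0.6P = -87 + 5P gives P* = 116, x* = 493.
With the rebate, buyers effectively pay Pb = Ps − 56, where Ps is the price sellers receive.
Demand in terms of Ps becomes xd = 562.6 − 0.6(Ps − 56) = 596.2 - 0.6Ps. Setting this equal to supply: 596.2 - 0.6Ps = -87 + 5Ps, so Ps = 122.
Buyers pay Pb = 122 − 56 = 66; x' = -87 + 5·122 = 523.
The subsidy expands output by 523 − 493 = 30 past the efficient level; on those units the gap between marginal cost and willingness to pay runs from 0 up to 56.
DWL = ½ × 56 × 30 = 840.

Deadweight loss = $840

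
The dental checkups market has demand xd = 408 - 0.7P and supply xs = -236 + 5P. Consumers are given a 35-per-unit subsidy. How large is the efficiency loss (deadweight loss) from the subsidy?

Deadweight loss = 42875/114

Pre-subsidy: 408 - 0.7P = -236 + 5P gives P* = 6440/57, x* = 18748/57.
With the rebate, buyers effectively pay Pb = Ps − 35, where Ps is the price sellers receive.
Demand in terms of Ps becomes xd = 408 − 0.7(Ps − 35) = 432.5 - 0.7Ps. Setting this equal to supply: 432.5 - 0.7Ps = -236 + 5Ps, so Ps = 6685/57.
Buyers pay Pb = 6685/57 − 35 = 4690/57; x' = -236 + 5·(6685/57) = 19973/57.
The subsidy expands output by 19973/57 − 18748/57 = 1225/57 past the efficient level; on those units the gap between marginal cost and willingness to pay runs from 0 up to 35.
DWL = ½ × 35 × 1225/57 = 42875/114.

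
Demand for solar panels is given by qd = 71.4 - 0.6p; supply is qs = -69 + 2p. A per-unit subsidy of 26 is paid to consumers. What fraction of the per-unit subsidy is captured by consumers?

Pre-subsidy: 71.4 - 0.6p = -69 + 2p gives p* = 54, q* = 39.
With the rebate, buyers effectively pay pb = ps − 26, where ps is the price sellers receive.
Demand in terms of ps becomes qd = 71.4 − 0.6(ps − 26) = 87 - 0.6ps. Setting this equal to supply: 87 - 0.6ps = -69 + 2ps, so ps = 60.
Buyers pay pb = 60 − 26 = 34; q' = -69 + 2·60 = 51.
Buyers' price falls by p* − pb = 54 − 34 = 20; sellers' price rises by ps − p* = 60 − 54 = 6.
So consumers capture 20/26 = 10/13 of each unit of subsidy.

Consumer share = 10/13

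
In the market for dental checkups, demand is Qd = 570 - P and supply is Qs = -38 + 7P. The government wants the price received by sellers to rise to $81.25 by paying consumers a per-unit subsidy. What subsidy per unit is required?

At a seller price of 81.25, quantity supplied is -38 + 7·81.25 = 530.75.
Buyers absorb 530.75 only when they pay Pb with 570 − 1·Pb = 530.75, i.e. Pb = 39.25.
s = Ps − Pb = 81.25 − 39.25 = 42.

Required subsidy s = $42 per unit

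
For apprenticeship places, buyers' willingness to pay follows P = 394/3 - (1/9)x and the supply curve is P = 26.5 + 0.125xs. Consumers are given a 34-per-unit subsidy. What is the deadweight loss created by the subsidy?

Pre-subsidy: 394/3 - (1/9)x = 26.5 + 0.125x gives x* = 444 and P* = 82.
With the rebate, buyers effectively pay Pb = Ps − 34, where Ps is the price sellers receive.
On the curves, Pb = 394/3 - (1/9)x and Ps = 26.5 + 0.125x; the wedge Ps − Pb = 34 gives 26.5 + 0.125x − (394/3 - (1/9)x) = 34, so x' = 588.
Then Pb = 394/3 − (1/9)·588 = 66 and Ps = 26.5 + 0.125·588 = 100.
The subsidy expands output by 588 − 444 = 144 past the efficient level; on those units the gap between marginal cost and willingness to pay runs from 0 up to 34.
DWL = ½ × 34 × 144 = 2448.

Deadweight loss = 2448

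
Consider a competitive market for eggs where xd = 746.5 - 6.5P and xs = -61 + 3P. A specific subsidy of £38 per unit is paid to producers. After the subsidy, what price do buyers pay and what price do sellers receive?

Buyers pay £73; sellers receive £111

Pre-subsidy: 746.5 - 6.5P = -61 + 3P gives P* = 85, x* = 194.
With the subsidy, sellers receive Ps = Pb + 38 for each unit, where Pb is the price buyers pay.
Supply in terms of Pb becomes xs = -61 + 3(Pb + 38) = 53 + 3Pb. Setting this equal to demand: 746.5 - 6.5Pb = 53 + 3Pb, so Pb = 73.
Sellers receive Ps = 73 + 38 = 111; x' = 746.5 − 6.5·73 = 272.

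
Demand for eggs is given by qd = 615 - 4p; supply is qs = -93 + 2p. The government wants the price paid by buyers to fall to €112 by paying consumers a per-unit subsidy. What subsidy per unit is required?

At a buyer price of 112, quantity demanded is 615 − 4·112 = 167.
Sellers supply 167 only when they receive ps with -93 + 2·ps = 167, i.e. ps = 130.
s = ps − pb = 130 − 112 = 18.

Required subsidy s = €18 per unit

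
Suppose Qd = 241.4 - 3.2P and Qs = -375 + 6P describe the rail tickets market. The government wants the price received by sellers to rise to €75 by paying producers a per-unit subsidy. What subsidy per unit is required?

At a seller price of 75, quantity supplied is -375 + 6·75 = 75.
Buyers absorb 75 only when they pay Pb with 241.4 − 3.2·Pb = 75, i.e. Pb = 52.
s = Ps − Pb = 75 − 52 = 23.

Required subsidy s = €23 per unit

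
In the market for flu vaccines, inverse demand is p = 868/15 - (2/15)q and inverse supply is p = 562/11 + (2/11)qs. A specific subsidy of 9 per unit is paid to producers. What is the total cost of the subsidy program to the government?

Pre-subsidy: 868/15 - (2/15)q = 562/11 + (2/11)q gives q* = 21.5 and p* = 55.
With the subsidy, sellers receive ps = pb + 9 for each unit, where pb is the price buyers pay.
On the curves, pb = 868/15 - (2/15)q and ps = 562/11 + (2/11)q; the wedge ps − pb = 9 gives 562/11 + (2/11)q − (868/15 - (2/15)q) = 9, so q' = 2603/52.
Then pb = 868/15 − (2/15)·(2603/52) = 1331/26 and ps = 562/11 + (2/11)·(2603/52) = 1565/26.
Government outlay = subsidy × quantity = 9 × 2603/52 = 23427/52.

Government cost = 23427/52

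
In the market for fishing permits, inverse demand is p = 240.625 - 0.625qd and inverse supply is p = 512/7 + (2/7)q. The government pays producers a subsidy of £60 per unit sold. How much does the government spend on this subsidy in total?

Government cost = 254780/17

Pre-subsidy: 240.625 - 0.625q = 512/7 + (2/7)q gives q* = 9379/51 and p* = 6410/51.
With the subsidy, sellers receive ps = pb + 60 for each unit, where pb is the price buyers pay.
On the curves, pb = 240.625 - 0.625q and ps = 512/7 + (2/7)q; the wedge ps − pb = 60 gives 512/7 + (2/7)q − (240.625 - 0.625q) = 60, so q' = 12739/51.
Then pb = 240.625 − 0.625·(12739/51) = 4310/51 and ps = 512/7 + (2/7)·(12739/51) = 7370/51.
Government outlay = subsidy × quantity = 60 × 12739/51 = 254780/17.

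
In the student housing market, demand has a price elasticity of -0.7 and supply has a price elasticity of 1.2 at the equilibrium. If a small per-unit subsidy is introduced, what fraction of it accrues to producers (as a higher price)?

Producer share = 7/19

For a small subsidy around the equilibrium, the benefit split depends on the relative slopes, which at a point are proportional to the elasticities.
Buyer share = εs/(εs + |εd|) = 1.2/(1.2 + 0.7) = 12/19; seller share = |εd|/(εs + |εd|) = 7/19.
So producers capture 7/19 of the subsidy.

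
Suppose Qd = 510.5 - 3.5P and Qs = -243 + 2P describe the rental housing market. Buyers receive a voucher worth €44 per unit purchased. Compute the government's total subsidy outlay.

Government cost = €3828

Pre-subsidy: 510.5 - 3.5P = -243 + 2P gives P* = 137, Q* = 31.
With the rebate, buyers effectively pay Pb = Ps − 44, where Ps is the price sellers receive.
Demand in terms of Ps becomes Qd = 510.5 − 3.5(Ps − 44) = 664.5 - 3.5Ps. Setting this equal to supply: 664.5 - 3.5Ps = -243 + 2Ps, so Ps = 165.
Buyers pay Pb = 165 − 44 = 121; Q' = -243 + 2·165 = 87.
Government outlay = subsidy × quantity = 44 × 87 = 3828.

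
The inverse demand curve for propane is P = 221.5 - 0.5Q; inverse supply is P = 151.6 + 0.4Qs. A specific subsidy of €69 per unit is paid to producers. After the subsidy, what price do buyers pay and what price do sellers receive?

Pre-subsidy: 221.5 - 0.5Q = 151.6 + 0.4Q gives Q* = 233/3 and P* = 548/3.
With the subsidy, sellers receive Ps = Pb + 69 for each unit, where Pb is the price buyers pay.
On the curves, Pb = 221.5 - 0.5Q and Ps = 151.6 + 0.4Q; the wedge Ps − Pb = 69 gives 151.6 + 0.4Q − (221.5 - 0.5Q) = 69, so Q' = 463/3.
Then Pb = 221.5 − 0.5·(463/3) = 433/3 and Ps = 151.6 + 0.4·(463/3) = 640/3.

Buyers pay 433/3; sellers receive 640/3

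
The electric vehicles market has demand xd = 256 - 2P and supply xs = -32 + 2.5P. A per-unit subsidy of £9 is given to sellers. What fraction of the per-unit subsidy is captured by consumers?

Consumer share = 5/9

Pre-subsidy: 256 - 2P = -32 + 2.5P gives P* = 64, x* = 128.
With the subsidy, sellers receive Ps = Pb + 9 for each unit, where Pb is the price buyers pay.
Supply in terms of Pb becomes xs = -32 + 2.5(Pb + 9) = -9.5 + 2.5Pb. Setting this equal to demand: 256 - 2Pb = -9.5 + 2.5Pb, so Pb = 59.
Sellers receive Ps = 59 + 9 = 68; x' = 256 − 2·59 = 138.
Buyers' price falls by P* − Pb = 64 − 59 = 5; sellers' price rises by Ps − P* = 68 − 64 = 4.
So consumers capture 5/9 = 5/9 of each unit of subsidy.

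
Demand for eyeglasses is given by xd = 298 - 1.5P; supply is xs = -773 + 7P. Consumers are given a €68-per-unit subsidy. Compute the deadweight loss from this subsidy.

Deadweight loss = €2856

Pre-subsidy: 298 - 1.5P = -773 + 7P gives P* = 126, x* = 109.
With the rebate, buyers effectively pay Pb = Ps − 68, where Ps is the price sellers receive.
Demand in terms of Ps becomes xd = 298 − 1.5(Ps − 68) = 400 - 1.5Ps. Setting this equal to supply: 400 - 1.5Ps = -773 + 7Ps, so Ps = 138.
Buyers pay Pb = 138 − 68 = 70; x' = -773 + 7·138 = 193.
The subsidy expands output by 193 − 109 = 84 past the efficient level; on those units the gap between marginal cost and willingness to pay runs from 0 up to 68.
DWL = ½ × 68 × 84 = 2856.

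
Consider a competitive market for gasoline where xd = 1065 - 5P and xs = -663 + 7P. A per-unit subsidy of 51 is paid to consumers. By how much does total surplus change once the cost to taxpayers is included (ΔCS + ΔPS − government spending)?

Pre-subsidy: 1065 - 5P = -663 + 7P gives P* = 144, x* = 345.
With the rebate, buyers effectively pay Pb = Ps − 51, where Ps is the price sellers receive.
Demand in terms of Ps becomes xd = 1065 − 5(Ps − 51) = 1320 - 5Ps. Setting this equal to supply: 1320 - 5Ps = -663 + 7Ps, so Ps = 165.25.
Buyers pay Pb = 165.25 − 51 = 114.25; x' = -663 + 7·165.25 = 493.75.
ΔCS = ½(345 + 493.75)(144 − 114.25) = 12476.40625; ΔPS = ½(345 + 493.75)(165.25 − 144) = 8911.71875.
Government spending = 51 × 493.75 = 25181.25.
Net change = 12476.40625 + 8911.71875 − 25181.25 = -3793.125. The loss equals the DWL triangle ½·51·148.75.

Net change in total surplus = -3793.125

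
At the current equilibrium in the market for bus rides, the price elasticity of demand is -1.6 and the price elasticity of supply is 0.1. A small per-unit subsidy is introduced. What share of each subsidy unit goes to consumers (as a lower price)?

Consumer share = 1/17

For a small subsidy around the equilibrium, the benefit split depends on the relative slopes, which at a point are proportional to the elasticities.
Buyer share = εs/(εs + |εd|) = 0.1/(0.1 + 1.6) = 1/17; seller share = |εd|/(εs + |εd|) = 16/17.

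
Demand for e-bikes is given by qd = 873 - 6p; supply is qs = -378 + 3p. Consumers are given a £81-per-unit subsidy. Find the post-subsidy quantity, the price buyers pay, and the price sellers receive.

Pre-subsidy: 873 - 6p = -378 + 3p gives p* = 139, q* = 39.
With the rebate, buyers effectively pay pb = ps − 81, where ps is the price sellers receive.
Demand in terms of ps becomes qd = 873 − 6(ps − 81) = 1359 - 6ps. Setting this equal to supply: 1359 - 6ps = -378 + 3ps, so ps = 193.
Buyers pay pb = 193 − 81 = 112; q' = -378 + 3·193 = 201.

q' = 201; buyers pay £112; sellers receive £193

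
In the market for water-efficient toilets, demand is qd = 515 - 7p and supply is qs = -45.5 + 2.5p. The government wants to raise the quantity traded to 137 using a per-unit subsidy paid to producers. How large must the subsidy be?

At q = 137, invert demand for the buyer price: pb = (515 − 137)/7 = 54; invert supply for the seller price: ps = (137 − (-45.5))/2.5 = 73.
The subsidy must fill the gap: s = ps − pb = 73 − 54 = 19.

Required subsidy s = 19 per unit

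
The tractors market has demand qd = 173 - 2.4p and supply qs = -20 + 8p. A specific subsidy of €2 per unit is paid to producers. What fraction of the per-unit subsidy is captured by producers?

Producer share = 3/13

Pre-subsidy: 173 - 2.4p = -20 + 8p gives p* = 965/52, q* = 1670/13.
With the subsidy, sellers receive ps = pb + 2 for each unit, where pb is the price buyers pay.
Supply in terms of pb becomes qs = -20 + 8(pb + 2) = -4 + 8pb. Setting this equal to demand: 173 - 2.4pb = -4 + 8pb, so pb = 885/52.
Sellers receive ps = 885/52 + 2 = 989/52; q' = 173 − 2.4·(885/52) = 1718/13.
Buyers' price falls by p* − pb = 965/52 − 885/52 = 20/13; sellers' price rises by ps − p* = 989/52 − 965/52 = 6/13.
So producers capture (6/13)/2 = 3/13 of each unit of subsidy.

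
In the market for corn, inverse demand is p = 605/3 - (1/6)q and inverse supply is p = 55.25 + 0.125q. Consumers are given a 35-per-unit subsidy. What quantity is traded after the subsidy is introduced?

q' = 622

Pre-subsidy: 605/3 - (1/6)q = 55.25 + 0.125q gives q* = 502 and p* = 118.
With the rebate, buyers effectively pay pb = ps − 35, where ps is the price sellers receive.
On the curves, pb = 605/3 - (1/6)q and ps = 55.25 + 0.125q; the wedge ps − pb = 35 gives 55.25 + 0.125q − (605/3 - (1/6)q) = 35, so q' = 622.
Then pb = 605/3 − (1/6)·622 = 98 and ps = 55.25 + 0.125·622 = 133.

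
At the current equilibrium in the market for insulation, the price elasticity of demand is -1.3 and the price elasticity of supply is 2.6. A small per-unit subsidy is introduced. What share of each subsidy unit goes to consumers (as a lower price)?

Consumer share = 2/3

For a small subsidy around the equilibrium, the benefit split depends on the relative slopes, which at a point are proportional to the elasticities.
Buyer share = εs/(εs + |εd|) = 2.6/(2.6 + 1.3) = 2/3; seller share = |εd|/(εs + |εd|) = 1/3.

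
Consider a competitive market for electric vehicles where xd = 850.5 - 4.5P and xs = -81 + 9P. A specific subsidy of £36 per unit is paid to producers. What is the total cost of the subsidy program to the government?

Government cost = £23328

Pre-subsidy: 850.5 - 4.5P = -81 + 9P gives P* = 69, x* = 540.
With the subsidy, sellers receive Ps = Pb + 36 for each unit, where Pb is the price buyers pay.
Supply in terms of Pb becomes xs = -81 + 9(Pb + 36) = 243 + 9Pb. Setting this equal to demand: 850.5 - 4.5Pb = 243 + 9Pb, so Pb = 45.
Sellers receive Ps = 45 + 36 = 81; x' = 850.5 − 4.5·45 = 648.
Government outlay = subsidy × quantity = 36 × 648 = 23328.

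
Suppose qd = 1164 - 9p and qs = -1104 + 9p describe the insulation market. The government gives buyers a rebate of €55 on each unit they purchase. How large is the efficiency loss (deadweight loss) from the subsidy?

Pre-subsidy: 1164 - 9p = -1104 + 9p gives p* = 126, q* = 30.
With the rebate, buyers effectively pay pb = ps − 55, where ps is the price sellers receive.
Demand in terms of ps becomes qd = 1164 − 9(ps − 55) = 1659 - 9ps. Setting this equal to supply: 1659 - 9ps = -1104 + 9ps, so ps = 153.5.
Buyers pay pb = 153.5 − 55 = 98.5; q' = -1104 + 9·153.5 = 277.5.
The subsidy expands output by 277.5 − 30 = 247.5 past the efficient level; on those units the gap between marginal cost and willingness to pay runs from 0 up to 55.
DWL = ½ × 55 × 247.5 = 6806.25.

Deadweight loss = €6806.25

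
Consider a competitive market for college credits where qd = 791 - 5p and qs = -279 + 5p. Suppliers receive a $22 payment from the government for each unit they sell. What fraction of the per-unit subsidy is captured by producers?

Pre-subsidy: 791 - 5p = -279 + 5p gives p* = 107, q* = 256.
With the subsidy, sellers receive ps = pb + 22 for each unit, where pb is the price buyers pay.
Supply in terms of pb becomes qs = -279 + 5(pb + 22) = -169 + 5pb. Setting this equal to demand: 791 - 5pb = -169 + 5pb, so pb = 96.
Sellers receive ps = 96 + 22 = 118; q' = 791 − 5·96 = 311.
Buyers' price falls by p* − pb = 107 − 96 = 11; sellers' price rises by ps − p* = 118 − 107 = 11.
So producers capture 11/22 = 0.5 of each unit of subsidy.

Producer share = 0.5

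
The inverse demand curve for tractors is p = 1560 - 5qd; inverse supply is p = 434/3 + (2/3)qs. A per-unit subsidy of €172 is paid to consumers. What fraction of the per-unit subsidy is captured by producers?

Producer share = 2/17

Pre-subsidy: 1560 - 5q = 434/3 + (2/3)q gives q* = 4246/17 and p* = 5290/17.
With the rebate, buyers effectively pay pb = ps − 172, where ps is the price sellers receive.
On the curves, pb = 1560 - 5q and ps = 434/3 + (2/3)q; the wedge ps − pb = 172 gives 434/3 + (2/3)q − (1560 - 5q) = 172, so q' = 4762/17.
Then pb = 1560 − 5·(4762/17) = 2710/17 and ps = 434/3 + (2/3)·(4762/17) = 5634/17.
Buyers' price falls by p* − pb = 5290/17 − 2710/17 = 2580/17; sellers' price rises by ps − p* = 5634/17 − 5290/17 = 344/17.
So producers capture (344/17)/172 = 2/17 of each unit of subsidy.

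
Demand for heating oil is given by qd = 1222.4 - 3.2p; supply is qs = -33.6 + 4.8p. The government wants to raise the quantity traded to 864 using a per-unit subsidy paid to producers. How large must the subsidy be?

Required subsidy s = 75 per unit

At q = 864, invert demand for the buyer price: pb = (1222.4 − 864)/3.2 = 112; invert supply for the seller price: ps = (864 − (-33.6))/4.8 = 187.
The subsidy must fill the gap: s = ps − pb = 187 − 112 = 75.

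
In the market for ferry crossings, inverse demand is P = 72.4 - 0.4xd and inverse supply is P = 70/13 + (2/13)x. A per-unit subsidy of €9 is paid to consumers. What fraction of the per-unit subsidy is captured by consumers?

Pre-subsidy: 72.4 - 0.4x = 70/13 + (2/13)x gives x* = 121 and P* = 24.
With the rebate, buyers effectively pay Pb = Ps − 9, where Ps is the price sellers receive.
On the curves, Pb = 72.4 - 0.4x and Ps = 70/13 + (2/13)x; the wedge Ps − Pb = 9 gives 70/13 + (2/13)x − (72.4 - 0.4x) = 9, so x' = 137.25.
Then Pb = 72.4 − 0.4·137.25 = 17.5 and Ps = 70/13 + (2/13)·137.25 = 26.5.
Buyers' price falls by P* − Pb = 24 − 17.5 = 6.5; sellers' price rises by Ps − P* = 26.5 − 24 = 2.5.
So consumers capture 6.5/9 = 13/18 of each unit of subsidy.

Consumer share = 13/18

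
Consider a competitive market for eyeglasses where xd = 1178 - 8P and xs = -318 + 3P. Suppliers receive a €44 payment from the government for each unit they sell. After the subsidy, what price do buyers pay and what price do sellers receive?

Pre-subsidy: 1178 - 8P = -318 + 3P gives P* = 136, x* = 90.
With the subsidy, sellers receive Ps = Pb + 44 for each unit, where Pb is the price buyers pay.
Supply in terms of Pb becomes xs = -318 + 3(Pb + 44) = -186 + 3Pb. Setting this equal to demand: 1178 - 8Pb = -186 + 3Pb, so Pb = 124.
Sellers receive Ps = 124 + 44 = 168; x' = 1178 − 8·124 = 186.

Buyers pay €124; sellers receive €168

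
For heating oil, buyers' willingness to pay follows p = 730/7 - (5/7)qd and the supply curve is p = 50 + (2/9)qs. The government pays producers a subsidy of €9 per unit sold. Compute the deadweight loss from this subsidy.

Pre-subsidy: 730/7 - (5/7)q = 50 + (2/9)q gives q* = 3420/59 and p* = 3710/59.
With the subsidy, sellers receive ps = pb + 9 for each unit, where pb is the price buyers pay.
On the curves, pb = 730/7 - (5/7)q and ps = 50 + (2/9)q; the wedge ps − pb = 9 gives 50 + (2/9)q − (730/7 - (5/7)q) = 9, so q' = 3987/59.
Then pb = 730/7 − (5/7)·(3987/59) = 3305/59 and ps = 50 + (2/9)·(3987/59) = 3836/59.
The subsidy expands output by 3987/59 − 3420/59 = 567/59 past the efficient level; on those units the gap between marginal cost and willingness to pay runs from 0 up to 9.
DWL = ½ × 9 × 567/59 = 5103/118.

Deadweight loss = 5103/118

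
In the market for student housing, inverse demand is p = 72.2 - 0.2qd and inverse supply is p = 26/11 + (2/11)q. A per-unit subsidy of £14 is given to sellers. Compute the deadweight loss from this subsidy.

Deadweight loss = 770/3

Pre-subsidy: 72.2 - 0.2q = 26/11 + (2/11)q gives q* = 3841/21 and p* = 748/21.
With the subsidy, sellers receive ps = pb + 14 for each unit, where pb is the price buyers pay.
On the curves, pb = 72.2 - 0.2q and ps = 26/11 + (2/11)q; the wedge ps − pb = 14 gives 26/11 + (2/11)q − (72.2 - 0.2q) = 14, so q' = 1537/7.
Then pb = 72.2 − 0.2·(1537/7) = 198/7 and ps = 26/11 + (2/11)·(1537/7) = 296/7.
The subsidy expands output by 1537/7 − 3841/21 = 110/3 past the efficient level; on those units the gap between marginal cost and willingness to pay runs from 0 up to 14.
DWL = ½ × 14 × 110/3 = 770/3.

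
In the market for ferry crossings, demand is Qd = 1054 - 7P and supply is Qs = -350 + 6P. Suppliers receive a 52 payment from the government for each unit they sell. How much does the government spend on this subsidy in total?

Government cost = 24232

Pre-subsidy: 1054 - 7P = -350 + 6P gives P* = 108, Q* = 298.
With the subsidy, sellers receive Ps = Pb + 52 for each unit, where Pb is the price buyers pay.
Supply in terms of Pb becomes Qs = -350 + 6(Pb + 52) = -38 + 6Pb. Setting this equal to demand: 1054 - 7Pb = -38 + 6Pb, so Pb = 84.
Sellers receive Ps = 84 + 52 = 136; Q' = 1054 − 7·84 = 466.
Government outlay = subsidy × quantity = 52 × 466 = 24232.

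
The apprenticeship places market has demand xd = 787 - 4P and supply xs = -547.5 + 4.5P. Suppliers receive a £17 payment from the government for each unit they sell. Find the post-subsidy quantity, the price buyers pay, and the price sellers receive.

Pre-subsidy: 787 - 4P = -547.5 + 4.5P gives P* = 157, x* = 159.
With the subsidy, sellers receive Ps = Pb + 17 for each unit, where Pb is the price buyers pay.
Supply in terms of Pb becomes xs = -547.5 + 4.5(Pb + 17) = -471 + 4.5Pb. Setting this equal to demand: 787 - 4Pb = -471 + 4.5Pb, so Pb = 148.
Sellers receive Ps = 148 + 17 = 165; x' = 787 − 4·148 = 195.

x' = 195; buyers pay £148; sellers receive £165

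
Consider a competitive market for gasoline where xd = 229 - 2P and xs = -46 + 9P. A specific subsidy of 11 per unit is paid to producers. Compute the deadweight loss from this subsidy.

Pre-subsidy: 229 - 2P = -46 + 9P gives P* = 25, x* = 179.
With the subsidy, sellers receive Ps = Pb + 11 for each unit, where Pb is the price buyers pay.
Supply in terms of Pb becomes xs = -46 + 9(Pb + 11) = 53 + 9Pb. Setting this equal to demand: 229 - 2Pb = 53 + 9Pb, so Pb = 16.
Sellers receive Ps = 16 + 11 = 27; x' = 229 − 2·16 = 197.
The subsidy expands output by 197 − 179 = 18 past the efficient level; on those units the gap between marginal cost and willingness to pay runs from 0 up to 11.
DWL = ½ × 11 × 18 = 99.

Deadweight loss = 99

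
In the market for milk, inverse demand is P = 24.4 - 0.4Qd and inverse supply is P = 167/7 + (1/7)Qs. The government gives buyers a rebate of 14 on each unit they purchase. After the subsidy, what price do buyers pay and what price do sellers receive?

Buyers pay 260/19; sellers receive 526/19

Pre-subsidy: 24.4 - 0.4Q = 167/7 + (1/7)Q gives Q* = 1 and P* = 24.
With the rebate, buyers effectively pay Pb = Ps − 14, where Ps is the price sellers receive.
On the curves, Pb = 24.4 - 0.4Q and Ps = 167/7 + (1/7)Q; the wedge Ps − Pb = 14 gives 167/7 + (1/7)Q − (24.4 - 0.4Q) = 14, so Q' = 509/19.
Then Pb = 24.4 − 0.4·(509/19) = 260/19 and Ps = 167/7 + (1/7)·(509/19) = 526/19.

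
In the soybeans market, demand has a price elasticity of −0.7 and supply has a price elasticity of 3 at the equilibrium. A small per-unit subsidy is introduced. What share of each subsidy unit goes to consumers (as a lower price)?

For a small subsidy around the equilibrium, the benefit split depends on the relative slopes, which at a point are proportional to the elasticities.
Buyer share = εs/(εs + |εd|) = 3/(3 + 0.7) = 30/37; seller share = |εd|/(εs + |εd|) = 7/37.

Consumer share = 30/37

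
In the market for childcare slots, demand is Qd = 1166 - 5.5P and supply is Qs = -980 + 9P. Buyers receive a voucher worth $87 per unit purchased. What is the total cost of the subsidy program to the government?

Pre-subsidy: 1166 - 5.5P = -980 + 9P gives P* = 148, Q* = 352.
With the rebate, buyers effectively pay Pb = Ps − 87, where Ps is the price sellers receive.
Demand in terms of Ps becomes Qd = 1166 − 5.5(Ps − 87) = 1644.5 - 5.5Ps. Setting this equal to supply: 1644.5 - 5.5Ps = -980 + 9Ps, so Ps = 181.
Buyers pay Pb = 181 − 87 = 94; Q' = -980 + 9·181 = 649.
Government outlay = subsidy × quantity = 87 × 649 = 56463.

Government cost = $56463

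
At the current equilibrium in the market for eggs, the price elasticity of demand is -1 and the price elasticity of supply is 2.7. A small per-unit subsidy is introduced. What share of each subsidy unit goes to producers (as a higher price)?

For a small subsidy around the equilibrium, the benefit split depends on the relative slopes, which at a point are proportional to the elasticities.
Buyer share = εs/(εs + |εd|) = 2.7/(2.7 + 1) = 27/37; seller share = |εd|/(εs + |εd|) = 10/37.
So producers capture 10/37 of the subsidy.

Producer share = 10/37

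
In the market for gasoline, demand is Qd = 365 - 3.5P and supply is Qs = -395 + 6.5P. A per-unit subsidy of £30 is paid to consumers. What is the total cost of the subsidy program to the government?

Government cost = £5017.5

Pre-subsidy: 365 - 3.5P = -395 + 6.5P gives P* = 76, Q* = 99.
With the rebate, buyers effectively pay Pb = Ps − 30, where Ps is the price sellers receive.
Demand in terms of Ps becomes Qd = 365 − 3.5(Ps − 30) = 470 - 3.5Ps. Setting this equal to supply: 470 - 3.5Ps = -395 + 6.5Ps, so Ps = 86.5.
Buyers pay Pb = 86.5 − 30 = 56.5; Q' = -395 + 6.5·86.5 = 167.25.
Government outlay = subsidy × quantity = 30 × 167.25 = 5017.5.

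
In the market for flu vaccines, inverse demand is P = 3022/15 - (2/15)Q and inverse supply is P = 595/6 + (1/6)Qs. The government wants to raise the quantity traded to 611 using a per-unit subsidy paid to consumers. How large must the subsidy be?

Required subsidy s = 81 per unit

At Q = 611, from the demand curve buyers pay Pb = 3022/15 − (2/15)·611 = 120; from the supply curve sellers need Ps = 595/6 + (1/6)·611 = 201.
The subsidy must fill the gap: s = Ps − Pb = 201 − 120 = 81.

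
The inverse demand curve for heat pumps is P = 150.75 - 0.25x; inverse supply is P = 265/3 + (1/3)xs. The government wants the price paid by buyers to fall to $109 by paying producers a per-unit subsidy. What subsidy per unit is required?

At a buyer price of 109, quantity demanded is 603 − 4·109 = 167.
Sellers supply 167 only when they receive Ps = 265/3 + (1/3)·167 = 144.
s = Ps − Pb = 144 − 109 = 35.

Required subsidy s = $35 per unit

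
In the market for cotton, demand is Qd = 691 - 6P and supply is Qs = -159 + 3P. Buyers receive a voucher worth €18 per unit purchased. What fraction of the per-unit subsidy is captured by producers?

Pre-subsidy: 691 - 6P = -159 + 3P gives P* = 850/9, Q* = 373/3.
With the rebate, buyers effectively pay Pb = Ps − 18, where Ps is the price sellers receive.
Demand in terms of Ps becomes Qd = 691 − 6(Ps − 18) = 799 - 6Ps. Setting this equal to supply: 799 - 6Ps = -159 + 3Ps, so Ps = 958/9.
Buyers pay Pb = 958/9 − 18 = 796/9; Q' = -159 + 3·(958/9) = 481/3.
Buyers' price falls by P* − Pb = 850/9 − 796/9 = 6; sellers' price rises by Ps − P* = 958/9 − 850/9 = 12.
So producers capture 12/18 = 2/3 of each unit of subsidy.

Producer share = 2/3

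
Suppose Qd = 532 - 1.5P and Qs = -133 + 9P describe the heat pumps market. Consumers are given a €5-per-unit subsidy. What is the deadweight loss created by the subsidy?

Deadweight loss = 225/14

Pre-subsidy: 532 - 1.5P = -133 + 9P gives P* = 190/3, Q* = 437.
With the rebate, buyers effectively pay Pb = Ps − 5, where Ps is the price sellers receive.
Demand in terms of Ps becomes Qd = 532 − 1.5(Ps − 5) = 539.5 - 1.5Ps. Setting this equal to supply: 539.5 - 1.5Ps = -133 + 9Ps, so Ps = 1345/21.
Buyers pay Pb = 1345/21 − 5 = 1240/21; Q' = -133 + 9·(1345/21) = 3104/7.
The subsidy expands output by 3104/7 − 437 = 45/7 past the efficient level; on those units the gap between marginal cost and willingness to pay runs from 0 up to 5.
DWL = ½ × 5 × 45/7 = 225/14.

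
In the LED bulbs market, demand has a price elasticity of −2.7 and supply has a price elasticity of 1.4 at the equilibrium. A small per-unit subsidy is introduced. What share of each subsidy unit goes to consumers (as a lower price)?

For a small subsidy around the equilibrium, the benefit split depends on the relative slopes, which at a point are proportional to the elasticities.
Buyer share = εs/(εs + |εd|) = 1.4/(1.4 + 2.7) = 14/41; seller share = |εd|/(εs + |εd|) = 27/41.

Consumer share = 14/41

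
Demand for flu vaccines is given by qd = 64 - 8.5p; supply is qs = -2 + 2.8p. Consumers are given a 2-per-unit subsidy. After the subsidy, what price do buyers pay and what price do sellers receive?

Pre-subsidy: 64 - 8.5p = -2 + 2.8p gives p* = 660/113, q* = 1622/113.
With the rebate, buyers effectively pay pb = ps − 2, where ps is the price sellers receive.
Demand in terms of ps becomes qd = 64 − 8.5(ps − 2) = 81 - 8.5ps. Setting this equal to supply: 81 - 8.5ps = -2 + 2.8ps, so ps = 830/113.
Buyers pay pb = 830/113 − 2 = 604/113; q' = -2 + 2.8·(830/113) = 2098/113.

Buyers pay 604/113; sellers receive 830/113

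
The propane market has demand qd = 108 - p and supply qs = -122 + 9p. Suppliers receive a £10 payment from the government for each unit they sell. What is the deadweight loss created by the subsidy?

Pre-subsidy: 108 - p = -122 + 9p gives p* = 23, q* = 85.
With the subsidy, sellers receive ps = pb + 10 for each unit, where pb is the price buyers pay.
Supply in terms of pb becomes qs = -122 + 9(pb + 10) = -32 + 9pb. Setting this equal to demand: 108 - pb = -32 + 9pb, so pb = 14.
Sellers receive ps = 14 + 10 = 24; q' = 108 − 1·14 = 94.
The subsidy expands output by 94 − 85 = 9 past the efficient level; on those units the gap between marginal cost and willingness to pay runs from 0 up to 10.
DWL = ½ × 10 × 9 = 45.

Deadweight loss = £45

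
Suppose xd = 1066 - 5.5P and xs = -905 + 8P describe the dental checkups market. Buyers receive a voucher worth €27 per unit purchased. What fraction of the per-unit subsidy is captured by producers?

Pre-subsidy: 1066 - 5.5P = -905 + 8P gives P* = 146, x* = 263.
With the rebate, buyers effectively pay Pb = Ps − 27, where Ps is the price sellers receive.
Demand in terms of Ps becomes xd = 1066 − 5.5(Ps − 27) = 1214.5 - 5.5Ps. Setting this equal to supply: 1214.5 - 5.5Ps = -905 + 8Ps, so Ps = 157.
Buyers pay Pb = 157 − 27 = 130; x' = -905 + 8·157 = 351.
Buyers' price falls by P* − Pb = 146 − 130 = 16; sellers' price rises by Ps − P* = 157 − 146 = 11.
So producers capture 11/27 = 11/27 of each unit of subsidy.

Producer share = 11/27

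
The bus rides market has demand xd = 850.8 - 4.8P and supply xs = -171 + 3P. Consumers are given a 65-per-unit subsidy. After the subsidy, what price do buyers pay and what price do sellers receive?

Pre-subsidy: 850.8 - 4.8P = -171 + 3P gives P* = 131, x* = 222.
With the rebate, buyers effectively pay Pb = Ps − 65, where Ps is the price sellers receive.
Demand in terms of Ps becomes xd = 850.8 − 4.8(Ps − 65) = 1162.8 - 4.8Ps. Setting this equal to supply: 1162.8 - 4.8Ps = -171 + 3Ps, so Ps = 171.
Buyers pay Pb = 171 − 65 = 106; x' = -171 + 3·171 = 342.

Buyers pay 106; sellers receive 171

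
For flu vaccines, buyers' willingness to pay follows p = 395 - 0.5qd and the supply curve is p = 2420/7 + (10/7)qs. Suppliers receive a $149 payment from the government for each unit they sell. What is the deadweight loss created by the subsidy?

Pre-subsidy: 395 - 0.5q = 2420/7 + (10/7)q gives q* = 230/9 and p* = 3440/9.
With the subsidy, sellers receive ps = pb + 149 for each unit, where pb is the price buyers pay.
On the curves, pb = 395 - 0.5q and ps = 2420/7 + (10/7)q; the wedge ps − pb = 149 gives 2420/7 + (10/7)q − (395 - 0.5q) = 149, so q' = 2776/27.
Then pb = 395 − 0.5·(2776/27) = 9277/27 and ps = 2420/7 + (10/7)·(2776/27) = 13300/27.
The subsidy expands output by 2776/27 − 230/9 = 2086/27 past the efficient level; on those units the gap between marginal cost and willingness to pay runs from 0 up to 149.
DWL = ½ × 149 × 2086/27 = 155407/27.

Deadweight loss = 155407/27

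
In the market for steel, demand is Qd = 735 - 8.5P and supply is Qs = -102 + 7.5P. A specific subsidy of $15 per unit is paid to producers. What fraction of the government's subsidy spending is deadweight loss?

Pre-subsidy: 735 - 8.5P = -102 + 7.5P gives P* = 52.3125, Q* = 290.34375.
With the subsidy, sellers receive Ps = Pb + 15 for each unit, where Pb is the price buyers pay.
Supply in terms of Pb becomes Qs = -102 + 7.5(Pb + 15) = 10.5 + 7.5Pb. Setting this equal to demand: 735 - 8.5Pb = 10.5 + 7.5Pb, so Pb = 45.28125.
Sellers receive Ps = 45.28125 + 15 = 60.28125; Q' = 735 − 8.5·45.28125 = 350.109375.
ΔCS = ½(290.34375 + 350.109375)(52.3125 − 45.28125) = 2251.593017578125; ΔPS = ½(290.34375 + 350.109375)(60.28125 − 52.3125) = 2551.805419921875.
Government spending = 15 × 350.109375 = 5251.640625.
DWL = ½ × 15 × (350.109375 − 290.34375) = 448.2421875; fraction = 448.2421875 / 5251.640625 = 1275/14938.

DWL / government spending = 1275/14938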